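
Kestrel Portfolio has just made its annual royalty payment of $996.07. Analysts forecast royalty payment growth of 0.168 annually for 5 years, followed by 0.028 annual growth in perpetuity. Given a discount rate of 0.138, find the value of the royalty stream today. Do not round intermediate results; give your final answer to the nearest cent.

D_1 = 1163.40976
D_2 = 1358.86260
D_3 = 1587.15152
D_4 = 1853.79297
D_5 = 2165.23019
Terminal value at year 5: TV = D_5×(1+g_2)/(r−g_2) = 2225.85664/0.11 = 20235.06032
P_0 = D_1/(1+r)^1 + D_2/(1+r)^2 + D_3/(1+r)^3 + D_4/(1+r)^4 + D_5/(1+r)^5 + TV/(1+r)^5
    = 1022.32844 + 1049.27910 + 1076.94023 + 1105.33057 + 1134.46934 + 10602.13166 = 15990.47934

$15990.48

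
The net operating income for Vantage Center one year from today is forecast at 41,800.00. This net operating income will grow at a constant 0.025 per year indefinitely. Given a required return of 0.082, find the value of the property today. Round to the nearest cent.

Growing perpetuity: P = D₁ / (r − g) = 41,800.0000 / (0.082 − 0.025) = 733,333.33

733333.33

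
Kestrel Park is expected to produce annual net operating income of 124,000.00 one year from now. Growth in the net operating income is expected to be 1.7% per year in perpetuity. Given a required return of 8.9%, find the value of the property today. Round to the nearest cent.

1722222.22

Growing perpetuity: P = D₁ / (r − g) = 124,000.0000 / (0.089 − 0.017) = 1,722,222.22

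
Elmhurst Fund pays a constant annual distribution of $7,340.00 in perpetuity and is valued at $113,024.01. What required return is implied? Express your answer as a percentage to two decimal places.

6.49%

P = C/r ⇒ r = C/P = $7,340.00/$113,024.01 = 0.064942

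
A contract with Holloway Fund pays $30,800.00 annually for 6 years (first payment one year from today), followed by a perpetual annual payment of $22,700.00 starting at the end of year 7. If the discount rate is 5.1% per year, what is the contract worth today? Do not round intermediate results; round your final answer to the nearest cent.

$486079.99

PV of 6-year annuity: $30,800.00 × [1 − (1+0.051)^−6] / 0.051 = 155832.60830
Perpetuity value at year 6: $22,700.00 / 0.051 = 445098.03922
PV of perpetuity: 445098.03922 / (1+0.051)^6 = 330247.38310
Total PV = 155832.60830 + 330247.38310 = 486079.99140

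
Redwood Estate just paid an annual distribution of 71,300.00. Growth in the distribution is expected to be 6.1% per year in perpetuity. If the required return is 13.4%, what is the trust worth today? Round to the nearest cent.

1036291.78

D₁ = D₀ × (1 + g) = 71,300.00 × 1.061 = 75,649.3000
Growing perpetuity: P = D₁ / (r − g) = 75,649.3000 / (0.134 − 0.061) = 1,036,291.78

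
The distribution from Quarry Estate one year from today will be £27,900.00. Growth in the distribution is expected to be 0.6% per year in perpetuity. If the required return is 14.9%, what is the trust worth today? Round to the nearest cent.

Growing perpetuity: P = D₁ / (r − g) = £27,900.0000 / (0.149 − 0.006) = £195,104.90

£195104.90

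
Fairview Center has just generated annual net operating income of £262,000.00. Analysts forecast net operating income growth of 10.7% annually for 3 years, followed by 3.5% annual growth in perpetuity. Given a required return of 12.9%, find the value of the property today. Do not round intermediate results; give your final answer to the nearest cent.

£3475174.42

D_1 = 290034.00000
D_2 = 321067.63800
D_3 = 355421.87527
Terminal value at year 3: TV = D_3×(1+g_2)/(r−g_2) = 367861.64090/0.094 = 3913421.71171
P_0 = D_1/(1+r)^1 + D_2/(1+r)^2 + D_3/(1+r)^3 + TV/(1+r)^3
    = 256894.59699 + 251888.67924 + 246980.30817 + 2719410.83995 = 3475174.42435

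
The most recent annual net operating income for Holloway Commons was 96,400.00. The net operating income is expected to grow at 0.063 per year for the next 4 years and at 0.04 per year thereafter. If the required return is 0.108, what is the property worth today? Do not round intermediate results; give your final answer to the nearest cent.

D_1 = 102473.20000
D_2 = 108929.01160
D_3 = 115791.53933
D_4 = 123086.40631
Terminal value at year 4: TV = D_4×(1+g_2)/(r−g_2) = 128009.86256/0.068 = 1882497.97884
P_0 = D_1/(1+r)^1 + D_2/(1+r)^2 + D_3/(1+r)^3 + D_4/(1+r)^4 + TV/(1+r)^4
    = 92484.83755 + 88728.68440 + 85125.08259 + 81667.83646 + 1249037.49878 = 1597043.93977

1597043.94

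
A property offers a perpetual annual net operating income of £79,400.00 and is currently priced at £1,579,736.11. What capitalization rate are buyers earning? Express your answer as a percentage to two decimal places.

P = C/r ⇒ r = C/P = £79,400.00/£1,579,736.11 = 0.050262

5.03%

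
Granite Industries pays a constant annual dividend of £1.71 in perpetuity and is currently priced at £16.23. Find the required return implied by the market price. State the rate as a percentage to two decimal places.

10.54%

P = C/r ⇒ r = C/P = £1.71/£16.23 = 0.105360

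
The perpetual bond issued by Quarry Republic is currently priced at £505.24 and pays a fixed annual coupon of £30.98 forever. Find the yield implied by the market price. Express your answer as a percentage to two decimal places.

6.13%

P = C/r ⇒ r = C/P = £30.98/£505.24 = 0.061317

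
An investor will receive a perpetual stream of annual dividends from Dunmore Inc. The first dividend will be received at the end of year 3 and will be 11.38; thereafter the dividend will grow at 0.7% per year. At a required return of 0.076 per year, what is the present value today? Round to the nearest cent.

Value at end of year 2: C₁ / (r − g) = 11.38 / (0.076 − 0.007) = 164.9275
Discount to today: PV = 164.9275 / (1 + 0.076)^2 = 164.9275 / 1.157776 = 142.45

142.45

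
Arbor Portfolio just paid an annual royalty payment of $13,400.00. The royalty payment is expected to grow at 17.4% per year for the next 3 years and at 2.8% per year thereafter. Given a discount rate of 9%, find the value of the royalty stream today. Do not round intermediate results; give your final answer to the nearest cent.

D_1 = 15731.60000
D_2 = 18468.89840
D_3 = 21682.48672
Terminal value at year 3: TV = D_3×(1+g_2)/(r−g_2) = 22289.59635/0.062 = 359509.61855
P_0 = D_1/(1+r)^1 + D_2/(1+r)^2 + D_3/(1+r)^3 + TV/(1+r)^3
    = 14432.66055 + 15544.90228 + 16742.85805 + 277607.38836 = 324327.80925

$324327.81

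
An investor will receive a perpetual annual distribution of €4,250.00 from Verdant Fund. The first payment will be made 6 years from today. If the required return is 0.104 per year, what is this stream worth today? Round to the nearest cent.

Value at end of year 5: C / r = €4,250.00 / 0.104 = €40,865.3846
Discount to today: PV = €40,865.3846 / (1 + 0.104)^5 = €40,865.3846 / 1.640006 = €24,917.83

€24917.83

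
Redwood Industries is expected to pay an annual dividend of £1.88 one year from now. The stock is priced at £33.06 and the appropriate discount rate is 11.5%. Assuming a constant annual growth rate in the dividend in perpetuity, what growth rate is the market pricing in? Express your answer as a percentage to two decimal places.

P = D₁/(r−g) ⇒ g = r − D₁/P = 0.115 − £1.88/£33.06 = 0.058134

5.81%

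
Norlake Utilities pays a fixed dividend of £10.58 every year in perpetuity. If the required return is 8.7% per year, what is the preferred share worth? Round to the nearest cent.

Level perpetuity: PV = C / r = £10.58 / 0.087 = £121.61

£121.61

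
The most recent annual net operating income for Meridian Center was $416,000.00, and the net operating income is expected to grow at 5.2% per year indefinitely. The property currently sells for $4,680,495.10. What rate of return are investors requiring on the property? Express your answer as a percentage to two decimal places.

14.55%

D₁ = $416,000.00 × 1.052 = $437,632.0000
P = D₁/(r − g) ⇒ r = D₁/P + g = $437,632.0000/$4,680,495.10 + 0.052 = 0.093501 + 0.052 = 0.145501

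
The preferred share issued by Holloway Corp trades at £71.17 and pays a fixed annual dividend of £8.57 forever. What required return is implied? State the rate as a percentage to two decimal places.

P = C/r ⇒ r = C/P = £8.57/£71.17 = 0.120416

12.04%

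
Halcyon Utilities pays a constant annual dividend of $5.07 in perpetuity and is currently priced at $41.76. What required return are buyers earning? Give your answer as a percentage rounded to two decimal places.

12.14%

P = C/r ⇒ r = C/P = $5.07/$41.76 = 0.121408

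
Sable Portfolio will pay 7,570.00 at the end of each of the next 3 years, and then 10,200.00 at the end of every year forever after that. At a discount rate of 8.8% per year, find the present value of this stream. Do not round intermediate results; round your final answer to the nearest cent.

109227.98

PV of 3-year annuity: 7,570.00 × [1 − (1+0.088)^−3] / 0.088 = 19230.40842
Perpetuity value at year 3: 10,200.00 / 0.088 = 115909.09091
PV of perpetuity: 115909.09091 / (1+0.088)^3 = 89997.57626
Total PV = 19230.40842 + 89997.57626 = 109227.98468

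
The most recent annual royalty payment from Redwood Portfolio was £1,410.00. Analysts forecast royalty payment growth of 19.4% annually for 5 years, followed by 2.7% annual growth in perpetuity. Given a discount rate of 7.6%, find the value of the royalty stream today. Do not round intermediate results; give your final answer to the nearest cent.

D_1 = 1683.54000
D_2 = 2010.14676
D_3 = 2400.11523
D_4 = 2865.73759
D_5 = 3421.69068
Terminal value at year 5: TV = D_5×(1+g_2)/(r−g_2) = 3514.07633/0.049 = 71715.84340
P_0 = D_1/(1+r)^1 + D_2/(1+r)^2 + D_3/(1+r)^3 + D_4/(1+r)^4 + D_5/(1+r)^5 + TV/(1+r)^5
    = 1564.62825 + 1736.21388 + 1926.61652 + 2137.89974 + 2372.35343 + 49722.59126 = 59460.30308

£59460.30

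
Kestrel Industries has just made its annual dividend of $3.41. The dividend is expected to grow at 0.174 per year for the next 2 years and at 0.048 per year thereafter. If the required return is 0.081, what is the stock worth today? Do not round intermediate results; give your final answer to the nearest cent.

D_1 = 4.00334
D_2 = 4.69992
Terminal value at year 2: TV = D_2×(1+g_2)/(r−g_2) = 4.92552/0.033 = 149.25810
P_0 = D_1/(1+r)^1 + D_2/(1+r)^2 + TV/(1+r)^2
    = 3.70337 + 4.02197 + 127.72812 = 135.45346

$135.45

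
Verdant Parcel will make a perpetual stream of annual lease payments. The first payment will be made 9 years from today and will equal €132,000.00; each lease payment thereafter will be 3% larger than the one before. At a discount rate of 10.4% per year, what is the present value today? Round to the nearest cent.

€808331.73

Value at end of year 8: C₁ / (r − g) = €132,000.00 / (0.104 − 0.03) = €1,783,783.7838
Discount to today: PV = €1,783,783.7838 / (1 + 0.104)^8 = €1,783,783.7838 / 2.206747 = €808,331.73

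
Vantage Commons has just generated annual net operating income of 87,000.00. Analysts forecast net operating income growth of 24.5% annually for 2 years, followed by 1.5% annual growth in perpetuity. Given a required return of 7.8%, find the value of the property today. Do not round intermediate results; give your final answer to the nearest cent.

D_1 = 108315.00000
D_2 = 134852.17500
Terminal value at year 2: TV = D_2×(1+g_2)/(r−g_2) = 136874.95763/0.063 = 2172618.37500
P_0 = D_1/(1+r)^1 + D_2/(1+r)^2 + TV/(1+r)^2
    = 100477.73655 + 116043.39703 + 1869588.06334 = 2086109.19693

2086109.20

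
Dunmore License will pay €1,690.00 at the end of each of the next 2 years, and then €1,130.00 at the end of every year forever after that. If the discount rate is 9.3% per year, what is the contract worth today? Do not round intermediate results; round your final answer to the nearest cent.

PV of 2-year annuity: €1,690.00 × [1 − (1+0.093)^−2] / 0.093 = 2960.84457
Perpetuity value at year 2: €1,130.00 / 0.093 = 12150.53763
PV of perpetuity: 12150.53763 / (1+0.093)^2 = 10170.80133
Total PV = 2960.84457 + 10170.80133 = 13131.64589

€13131.65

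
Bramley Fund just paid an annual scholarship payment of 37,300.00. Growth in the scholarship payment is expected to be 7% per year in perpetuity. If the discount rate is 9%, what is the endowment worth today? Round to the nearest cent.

1995550.00

D₁ = D₀ × (1 + g) = 37,300.00 × 1.07 = 39,911.0000
Growing perpetuity: P = D₁ / (r − g) = 39,911.0000 / (0.09 − 0.07) = 1,995,550.00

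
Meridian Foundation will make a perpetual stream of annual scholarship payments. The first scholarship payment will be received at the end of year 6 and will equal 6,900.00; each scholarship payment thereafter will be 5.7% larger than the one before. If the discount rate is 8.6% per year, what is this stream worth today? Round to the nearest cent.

Value at end of year 5: C₁ / (r − g) = 6,900.00 / (0.086 − 0.057) = 237,931.0345
Discount to today: PV = 237,931.0345 / (1 + 0.086)^5 = 237,931.0345 / 1.510599 = 157,507.76

157507.76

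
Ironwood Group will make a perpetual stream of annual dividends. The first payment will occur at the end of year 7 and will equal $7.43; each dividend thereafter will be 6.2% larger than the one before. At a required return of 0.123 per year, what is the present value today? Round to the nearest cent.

Value at end of year 6: C₁ / (r − g) = $7.43 / (0.123 − 0.062) = $121.8033
Discount to today: PV = $121.8033 / (1 + 0.123)^6 = $121.8033 / 2.005758 = $60.73

$60.73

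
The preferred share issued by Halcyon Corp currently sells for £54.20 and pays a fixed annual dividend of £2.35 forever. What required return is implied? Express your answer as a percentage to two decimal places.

P = C/r ⇒ r = C/P = £2.35/£54.20 = 0.043358

4.34%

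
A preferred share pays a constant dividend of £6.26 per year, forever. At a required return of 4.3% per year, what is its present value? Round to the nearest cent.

£145.58

Level perpetuity: PV = C / r = £6.26 / 0.043 = £145.58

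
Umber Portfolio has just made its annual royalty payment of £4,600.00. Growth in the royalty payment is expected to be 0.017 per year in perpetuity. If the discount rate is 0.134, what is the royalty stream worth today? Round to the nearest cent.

D₁ = D₀ × (1 + g) = £4,600.00 × 1.017 = £4,678.2000
Growing perpetuity: P = D₁ / (r − g) = £4,678.2000 / (0.134 − 0.017) = £39,984.62

£39984.62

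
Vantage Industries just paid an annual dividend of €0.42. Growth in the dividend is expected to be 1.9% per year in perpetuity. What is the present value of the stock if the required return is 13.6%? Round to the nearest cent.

D₁ = D₀ × (1 + g) = €0.42 × 1.019 = €0.4280
Growing perpetuity: P = D₁ / (r − g) = €0.4280 / (0.136 − 0.019) = €3.66

€3.66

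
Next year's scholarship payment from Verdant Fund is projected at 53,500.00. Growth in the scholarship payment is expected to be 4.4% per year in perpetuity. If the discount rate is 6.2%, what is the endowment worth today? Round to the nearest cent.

Growing perpetuity: P = D₁ / (r − g) = 53,500.0000 / (0.062 − 0.044) = 2,972,222.22

2972222.22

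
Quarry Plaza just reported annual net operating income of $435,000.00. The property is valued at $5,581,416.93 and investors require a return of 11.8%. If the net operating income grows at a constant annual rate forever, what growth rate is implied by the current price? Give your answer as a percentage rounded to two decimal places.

P = D₀(1+g)/(r−g) ⇒ P(r−g) = D₀(1+g) ⇒ g(P+D₀) = P·r − D₀
g = (P·r − D₀)/(P + D₀) = ($5,581,416.93×0.118 − $435,000.00) / ($5,581,416.93 + $435,000.00) = 0.037166

3.72%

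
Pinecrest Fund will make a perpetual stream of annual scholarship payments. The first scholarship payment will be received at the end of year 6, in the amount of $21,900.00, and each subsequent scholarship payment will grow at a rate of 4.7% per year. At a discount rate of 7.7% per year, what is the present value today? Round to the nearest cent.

Value at end of year 5: C₁ / (r − g) = $21,900.00 / (0.077 − 0.047) = $730,000.0000
Discount to today: PV = $730,000.0000 / (1 + 0.077)^5 = $730,000.0000 / 1.449034 = $503,783.97

$503783.97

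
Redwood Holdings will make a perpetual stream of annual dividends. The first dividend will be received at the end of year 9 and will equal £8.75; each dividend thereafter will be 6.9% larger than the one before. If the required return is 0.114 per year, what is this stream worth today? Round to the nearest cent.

Value at end of year 8: C₁ / (r − g) = £8.75 / (0.114 − 0.069) = £194.4444
Discount to today: PV = £194.4444 / (1 + 0.114)^8 = £194.4444 / 2.371819 = £81.98

£81.98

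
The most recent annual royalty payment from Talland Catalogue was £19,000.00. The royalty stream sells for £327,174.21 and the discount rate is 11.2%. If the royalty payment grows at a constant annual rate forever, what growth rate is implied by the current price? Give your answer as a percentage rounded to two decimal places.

P = D₀(1+g)/(r−g) ⇒ P(r−g) = D₀(1+g) ⇒ g(P+D₀) = P·r − D₀
g = (P·r − D₀)/(P + D₀) = (£327,174.21×0.112 − £19,000.00) / (£327,174.21 + £19,000.00) = 0.050967

5.10%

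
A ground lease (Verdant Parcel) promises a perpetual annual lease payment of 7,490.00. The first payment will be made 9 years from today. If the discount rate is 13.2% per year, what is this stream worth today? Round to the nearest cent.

21044.40

Value at end of year 8: C / r = 7,490.00 / 0.132 = 56,742.4242
Discount to today: PV = 56,742.4242 / (1 + 0.132)^8 = 56,742.4242 / 2.696320 = 21,044.40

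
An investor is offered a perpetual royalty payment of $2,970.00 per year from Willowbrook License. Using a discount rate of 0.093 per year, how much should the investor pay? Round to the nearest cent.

$31935.48

Level perpetuity: PV = C / r = $2,970.00 / 0.093 = $31,935.48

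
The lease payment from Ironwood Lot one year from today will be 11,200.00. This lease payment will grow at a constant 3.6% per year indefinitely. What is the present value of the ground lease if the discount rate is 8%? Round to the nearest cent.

254545.45

Growing perpetuity: P = D₁ / (r − g) = 11,200.0000 / (0.08 − 0.036) = 254,545.45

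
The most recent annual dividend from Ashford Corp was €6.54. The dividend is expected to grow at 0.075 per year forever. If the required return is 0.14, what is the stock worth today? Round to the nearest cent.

D₁ = D₀ × (1 + g) = €6.54 × 1.075 = €7.0305
Growing perpetuity: P = D₁ / (r − g) = €7.0305 / (0.14 − 0.075) = €108.16

€108.16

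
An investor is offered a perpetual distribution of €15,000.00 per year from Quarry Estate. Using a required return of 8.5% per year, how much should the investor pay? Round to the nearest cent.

€176470.59

Level perpetuity: PV = C / r = €15,000.00 / 0.085 = €176,470.59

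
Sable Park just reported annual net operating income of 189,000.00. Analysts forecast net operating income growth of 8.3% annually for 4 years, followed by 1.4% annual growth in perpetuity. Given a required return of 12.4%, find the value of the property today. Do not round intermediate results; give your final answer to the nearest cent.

2191132.78

D_1 = 204687.00000
D_2 = 221676.02100
D_3 = 240075.13074
D_4 = 260001.36659
Terminal value at year 4: TV = D_4×(1+g_2)/(r−g_2) = 263641.38573/0.11 = 2396739.87025
P_0 = D_1/(1+r)^1 + D_2/(1+r)^2 + D_3/(1+r)^3 + D_4/(1+r)^4 + TV/(1+r)^4
    = 182105.87189 + 175463.21998 + 169062.87120 + 162895.98711 + 1501604.82665 = 2191132.77683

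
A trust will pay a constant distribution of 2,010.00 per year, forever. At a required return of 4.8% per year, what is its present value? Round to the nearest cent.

41875.00

Level perpetuity: PV = C / r = 2,010.00 / 0.048 = 41,875.00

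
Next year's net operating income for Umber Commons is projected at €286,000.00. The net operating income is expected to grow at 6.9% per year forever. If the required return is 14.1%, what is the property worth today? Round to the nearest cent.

€3972222.22

Growing perpetuity: P = D₁ / (r − g) = €286,000.0000 / (0.141 − 0.069) = €3,972,222.22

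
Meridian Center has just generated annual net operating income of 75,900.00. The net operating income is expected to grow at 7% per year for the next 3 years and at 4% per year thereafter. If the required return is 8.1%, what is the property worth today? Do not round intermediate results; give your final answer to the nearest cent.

2090188.42

D_1 = 81213.00000
D_2 = 86897.91000
D_3 = 92980.76370
Terminal value at year 3: TV = D_3×(1+g_2)/(r−g_2) = 96699.99425/0.041 = 2358536.44507
P_0 = D_1/(1+r)^1 + D_2/(1+r)^2 + D_3/(1+r)^3 + TV/(1+r)^3
    = 75127.65957 + 74363.17830 + 73606.47621 + 1867091.10387 = 2090188.41796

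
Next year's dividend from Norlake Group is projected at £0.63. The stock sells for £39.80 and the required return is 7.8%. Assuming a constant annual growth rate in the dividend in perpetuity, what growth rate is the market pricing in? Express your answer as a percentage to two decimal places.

P = D₁/(r−g) ⇒ g = r − D₁/P = 0.078 − £0.63/£39.80 = 0.062171

6.22%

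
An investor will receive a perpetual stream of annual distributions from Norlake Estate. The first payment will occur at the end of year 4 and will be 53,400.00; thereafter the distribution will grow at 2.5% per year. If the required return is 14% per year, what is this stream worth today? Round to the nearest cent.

Value at end of year 3: C₁ / (r − g) = 53,400.00 / (0.14 − 0.025) = 464,347.8261
Discount to today: PV = 464,347.8261 / (1 + 0.14)^3 = 464,347.8261 / 1.481544 = 313,421.56

313421.56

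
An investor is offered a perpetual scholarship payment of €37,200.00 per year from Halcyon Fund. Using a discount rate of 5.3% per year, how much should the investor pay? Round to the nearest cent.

€701886.79

Level perpetuity: PV = C / r = €37,200.00 / 0.053 = €701,886.79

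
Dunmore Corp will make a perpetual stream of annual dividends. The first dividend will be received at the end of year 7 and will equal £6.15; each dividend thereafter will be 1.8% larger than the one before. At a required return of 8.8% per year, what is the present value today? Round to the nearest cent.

£52.97

Value at end of year 6: C₁ / (r − g) = £6.15 / (0.088 − 0.018) = £87.8571
Discount to today: PV = £87.8571 / (1 + 0.088)^6 = £87.8571 / 1.658721 = £52.97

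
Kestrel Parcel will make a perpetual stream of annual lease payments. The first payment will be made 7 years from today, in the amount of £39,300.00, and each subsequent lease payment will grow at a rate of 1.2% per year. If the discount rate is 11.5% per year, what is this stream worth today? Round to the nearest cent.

Value at end of year 6: C₁ / (r − g) = £39,300.00 / (0.115 − 0.012) = £381,553.3981
Discount to today: PV = £381,553.3981 / (1 + 0.115)^6 = £381,553.3981 / 1.921539 = £198,566.56

£198566.56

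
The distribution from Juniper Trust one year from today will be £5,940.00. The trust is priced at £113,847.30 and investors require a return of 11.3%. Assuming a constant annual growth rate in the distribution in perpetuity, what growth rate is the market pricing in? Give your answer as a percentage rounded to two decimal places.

P = D₁/(r−g) ⇒ g = r − D₁/P = 0.113 − £5,940.00/£113,847.30 = 0.060825

6.08%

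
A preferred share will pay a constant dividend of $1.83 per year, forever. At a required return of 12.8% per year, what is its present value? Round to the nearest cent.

Level perpetuity: PV = C / r = $1.83 / 0.128 = $14.30

$14.30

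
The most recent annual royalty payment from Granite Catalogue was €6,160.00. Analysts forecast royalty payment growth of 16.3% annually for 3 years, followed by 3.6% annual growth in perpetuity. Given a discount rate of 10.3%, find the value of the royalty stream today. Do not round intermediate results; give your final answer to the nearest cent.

€132219.44

D_1 = 7164.08000
D_2 = 8331.82504
D_3 = 9689.91252
Terminal value at year 3: TV = D_3×(1+g_2)/(r−g_2) = 10038.74937/0.067 = 149832.08018
P_0 = D_1/(1+r)^1 + D_2/(1+r)^2 + D_3/(1+r)^3 + TV/(1+r)^3
    = 6495.08613 + 6848.39997 + 7220.93306 + 111655.02464 = 132219.44380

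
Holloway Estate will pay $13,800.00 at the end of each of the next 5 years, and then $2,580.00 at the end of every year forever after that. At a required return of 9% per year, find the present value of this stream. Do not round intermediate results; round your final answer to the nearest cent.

PV of 5-year annuity: $13,800.00 × [1 − (1+0.09)^−5] / 0.09 = 53677.18743
Perpetuity value at year 5: $2,580.00 / 0.09 = 28666.66667
PV of perpetuity: 28666.66667 / (1+0.09)^5 = 18631.36641
Total PV = 53677.18743 + 18631.36641 = 72308.55384

$72308.55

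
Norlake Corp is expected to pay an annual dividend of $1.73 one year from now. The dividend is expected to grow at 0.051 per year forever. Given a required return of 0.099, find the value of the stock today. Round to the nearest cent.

Growing perpetuity: P = D₁ / (r − g) = $1.7300 / (0.099 − 0.051) = $36.04

$36.04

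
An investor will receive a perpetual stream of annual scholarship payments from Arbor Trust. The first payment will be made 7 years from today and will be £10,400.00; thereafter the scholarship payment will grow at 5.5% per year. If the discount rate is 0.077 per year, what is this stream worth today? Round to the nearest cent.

Value at end of year 6: C₁ / (r − g) = £10,400.00 / (0.077 − 0.055) = £472,727.2727
Discount to today: PV = £472,727.2727 / (1 + 0.077)^6 = £472,727.2727 / 1.560609 = £302,911.97

£302911.97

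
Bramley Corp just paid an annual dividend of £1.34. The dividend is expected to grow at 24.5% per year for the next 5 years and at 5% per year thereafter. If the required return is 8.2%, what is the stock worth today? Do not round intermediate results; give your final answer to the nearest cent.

D_1 = 1.66830
D_2 = 2.07703
D_3 = 2.58591
D_4 = 3.21945
D_5 = 4.00822
Terminal value at year 5: TV = D_5×(1+g_2)/(r−g_2) = 4.20863/0.032 = 131.51972
P_0 = D_1/(1+r)^1 + D_2/(1+r)^2 + D_3/(1+r)^3 + D_4/(1+r)^4 + D_5/(1+r)^5 + TV/(1+r)^5
    = 1.54187 + 1.77414 + 2.04141 + 2.34895 + 2.70281 + 88.68590 = 99.09508

£99.10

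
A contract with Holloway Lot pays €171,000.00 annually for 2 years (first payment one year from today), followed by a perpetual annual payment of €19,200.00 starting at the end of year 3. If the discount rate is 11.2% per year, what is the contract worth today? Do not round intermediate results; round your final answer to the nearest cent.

PV of 2-year annuity: €171,000.00 × [1 − (1+0.112)^−2] / 0.112 = 292065.62807
Perpetuity value at year 2: €19,200.00 / 0.112 = 171428.57143
PV of perpetuity: 171428.57143 / (1+0.112)^2 = 138635.23775
Total PV = 292065.62807 + 138635.23775 = 430700.86582

€430700.87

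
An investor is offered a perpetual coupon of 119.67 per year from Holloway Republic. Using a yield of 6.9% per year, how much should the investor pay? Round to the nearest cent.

1734.35

Level perpetuity: PV = C / r = 119.67 / 0.069 = 1,734.35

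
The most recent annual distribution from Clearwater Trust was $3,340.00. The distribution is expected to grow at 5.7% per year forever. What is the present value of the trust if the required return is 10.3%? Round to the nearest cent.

D₁ = D₀ × (1 + g) = $3,340.00 × 1.057 = $3,530.3800
Growing perpetuity: P = D₁ / (r − g) = $3,530.3800 / (0.103 − 0.057) = $76,747.39

$76747.39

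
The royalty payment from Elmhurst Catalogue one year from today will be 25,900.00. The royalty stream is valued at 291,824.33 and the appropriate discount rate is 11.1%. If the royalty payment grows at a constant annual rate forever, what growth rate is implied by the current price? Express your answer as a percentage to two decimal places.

P = D₁/(r−g) ⇒ g = r − D₁/P = 0.111 − 25,900.00/291,824.33 = 0.022248

2.22%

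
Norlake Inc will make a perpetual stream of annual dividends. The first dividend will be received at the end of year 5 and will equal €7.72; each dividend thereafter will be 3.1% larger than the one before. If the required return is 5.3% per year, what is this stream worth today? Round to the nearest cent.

€285.42

Value at end of year 4: C₁ / (r − g) = €7.72 / (0.053 − 0.031) = €350.9091
Discount to today: PV = €350.9091 / (1 + 0.053)^4 = €350.9091 / 1.229457 = €285.42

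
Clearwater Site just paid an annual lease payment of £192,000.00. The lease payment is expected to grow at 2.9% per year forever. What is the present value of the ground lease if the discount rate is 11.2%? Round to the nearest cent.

£2380337.35

D₁ = D₀ × (1 + g) = £192,000.00 × 1.029 = £197,568.0000
Growing perpetuity: P = D₁ / (r − g) = £197,568.0000 / (0.112 − 0.029) = £2,380,337.35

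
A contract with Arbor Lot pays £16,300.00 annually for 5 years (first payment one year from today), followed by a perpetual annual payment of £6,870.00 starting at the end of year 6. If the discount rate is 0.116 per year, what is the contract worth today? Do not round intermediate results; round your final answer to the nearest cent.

£93556.74

PV of 5-year annuity: £16,300.00 × [1 − (1+0.116)^−5] / 0.116 = 59344.79365
Perpetuity value at year 5: £6,870.00 / 0.116 = 59224.13793
PV of perpetuity: 59224.13793 / (1+0.116)^5 = 34211.94576
Total PV = 59344.79365 + 34211.94576 = 93556.73941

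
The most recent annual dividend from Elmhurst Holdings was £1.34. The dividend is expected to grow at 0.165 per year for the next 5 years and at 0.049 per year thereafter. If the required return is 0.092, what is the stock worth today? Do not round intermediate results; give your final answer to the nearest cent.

D_1 = 1.56110
D_2 = 1.81868
D_3 = 2.11876
D_4 = 2.46836
D_5 = 2.87564
Terminal value at year 5: TV = D_5×(1+g_2)/(r−g_2) = 3.01655/0.043 = 70.15223
P_0 = D_1/(1+r)^1 + D_2/(1+r)^2 + D_3/(1+r)^3 + D_4/(1+r)^4 + D_5/(1+r)^5 + TV/(1+r)^5
    = 1.42958 + 1.52515 + 1.62710 + 1.73587 + 1.85192 + 45.17813 = 53.34775

£53.35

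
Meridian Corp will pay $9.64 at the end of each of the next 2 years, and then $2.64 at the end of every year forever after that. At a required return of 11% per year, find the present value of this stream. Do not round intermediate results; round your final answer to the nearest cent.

PV of 2-year annuity: $9.64 × [1 − (1+0.11)^−2] / 0.11 = 16.50872
Perpetuity value at year 2: $2.64 / 0.11 = 24.00000
PV of perpetuity: 24.00000 / (1+0.11)^2 = 19.47894
Total PV = 16.50872 + 19.47894 = 35.98766

$35.99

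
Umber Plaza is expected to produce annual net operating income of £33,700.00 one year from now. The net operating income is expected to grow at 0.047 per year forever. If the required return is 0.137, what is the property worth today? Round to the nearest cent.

Growing perpetuity: P = D₁ / (r − g) = £33,700.0000 / (0.137 − 0.047) = £374,444.44

£374444.44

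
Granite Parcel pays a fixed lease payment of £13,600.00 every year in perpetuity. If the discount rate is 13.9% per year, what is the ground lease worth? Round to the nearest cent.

Level perpetuity: PV = C / r = £13,600.00 / 0.139 = £97,841.73

£97841.73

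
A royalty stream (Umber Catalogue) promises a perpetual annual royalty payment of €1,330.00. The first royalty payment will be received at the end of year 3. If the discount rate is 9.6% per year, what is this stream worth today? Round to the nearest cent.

Value at end of year 2: C / r = €1,330.00 / 0.096 = €13,854.1667
Discount to today: PV = €13,854.1667 / (1 + 0.096)^2 = €13,854.1667 / 1.201216 = €11,533.45

€11533.45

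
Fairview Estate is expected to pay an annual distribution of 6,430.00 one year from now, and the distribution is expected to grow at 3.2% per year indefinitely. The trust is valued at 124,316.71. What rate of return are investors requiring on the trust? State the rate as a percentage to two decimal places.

8.37%

P = D₁/(r − g) ⇒ r = D₁/P + g = 6,430.0000/124,316.71 + 0.032 = 0.051723 + 0.032 = 0.083723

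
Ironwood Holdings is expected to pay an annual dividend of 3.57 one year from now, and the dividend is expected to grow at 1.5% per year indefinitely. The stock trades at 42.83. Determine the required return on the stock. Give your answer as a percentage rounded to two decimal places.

P = D₁/(r − g) ⇒ r = D₁/P + g = 3.5700/42.83 + 0.015 = 0.083353 + 0.015 = 0.098353

9.84%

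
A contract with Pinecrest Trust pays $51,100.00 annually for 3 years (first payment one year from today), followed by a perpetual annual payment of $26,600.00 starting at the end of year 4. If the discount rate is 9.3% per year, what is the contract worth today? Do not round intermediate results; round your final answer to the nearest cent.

$347708.14

PV of 3-year annuity: $51,100.00 × [1 − (1+0.093)^−3] / 0.093 = 128660.68490
Perpetuity value at year 3: $26,600.00 / 0.093 = 286021.50538
PV of perpetuity: 286021.50538 / (1+0.093)^3 = 219047.45022
Total PV = 128660.68490 + 219047.45022 = 347708.13512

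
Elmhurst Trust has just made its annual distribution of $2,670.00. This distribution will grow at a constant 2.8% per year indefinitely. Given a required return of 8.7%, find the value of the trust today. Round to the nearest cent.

$46521.36

D₁ = D₀ × (1 + g) = $2,670.00 × 1.028 = $2,744.7600
Growing perpetuity: P = D₁ / (r − g) = $2,744.7600 / (0.087 − 0.028) = $46,521.36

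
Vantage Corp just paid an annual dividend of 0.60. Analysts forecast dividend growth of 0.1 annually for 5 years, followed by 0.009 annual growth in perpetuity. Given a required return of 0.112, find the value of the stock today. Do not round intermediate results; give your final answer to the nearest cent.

D_1 = 0.66000
D_2 = 0.72600
D_3 = 0.79860
D_4 = 0.87846
D_5 = 0.96631
Terminal value at year 5: TV = D_5×(1+g_2)/(r−g_2) = 0.97500/0.103 = 9.46605
P_0 = D_1/(1+r)^1 + D_2/(1+r)^2 + D_3/(1+r)^3 + D_4/(1+r)^4 + D_5/(1+r)^5 + TV/(1+r)^5
    = 0.59353 + 0.58712 + 0.58078 + 0.57452 + 0.56832 + 5.56730 = 8.47156

8.47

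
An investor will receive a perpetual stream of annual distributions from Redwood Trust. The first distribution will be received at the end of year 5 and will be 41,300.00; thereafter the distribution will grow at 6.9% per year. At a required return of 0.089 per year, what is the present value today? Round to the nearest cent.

Value at end of year 4: C₁ / (r − g) = 41,300.00 / (0.089 − 0.069) = 2,065,000.0000
Discount to today: PV = 2,065,000.0000 / (1 + 0.089)^4 = 2,065,000.0000 / 1.406409 = 1,468,278.83

1468278.83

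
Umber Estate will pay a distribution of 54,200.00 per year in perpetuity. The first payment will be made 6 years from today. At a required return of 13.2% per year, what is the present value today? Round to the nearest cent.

220898.73

Value at end of year 5: C / r = 54,200.00 / 0.132 = 410,606.0606
Discount to today: PV = 410,606.0606 / (1 + 0.132)^5 = 410,606.0606 / 1.858798 = 220,898.73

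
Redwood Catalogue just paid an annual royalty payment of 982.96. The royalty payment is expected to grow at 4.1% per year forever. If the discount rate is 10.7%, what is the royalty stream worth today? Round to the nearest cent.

D₁ = D₀ × (1 + g) = 982.96 × 1.041 = 1,023.2614
Growing perpetuity: P = D₁ / (r − g) = 1,023.2614 / (0.107 − 0.041) = 15,503.96

15503.96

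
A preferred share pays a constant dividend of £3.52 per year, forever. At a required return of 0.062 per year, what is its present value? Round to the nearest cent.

£56.77

Level perpetuity: PV = C / r = £3.52 / 0.062 = £56.77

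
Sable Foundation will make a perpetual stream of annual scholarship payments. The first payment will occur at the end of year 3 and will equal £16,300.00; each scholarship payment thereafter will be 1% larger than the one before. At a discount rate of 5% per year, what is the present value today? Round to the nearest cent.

Value at end of year 2: C₁ / (r − g) = £16,300.00 / (0.05 − 0.01) = £407,500.0000
Discount to today: PV = £407,500.0000 / (1 + 0.05)^2 = £407,500.0000 / 1.102500 = £369,614.51

£369614.51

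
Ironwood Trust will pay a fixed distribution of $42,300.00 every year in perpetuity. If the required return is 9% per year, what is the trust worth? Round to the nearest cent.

$470000.00

Level perpetuity: PV = C / r = $42,300.00 / 0.09 = $470,000.00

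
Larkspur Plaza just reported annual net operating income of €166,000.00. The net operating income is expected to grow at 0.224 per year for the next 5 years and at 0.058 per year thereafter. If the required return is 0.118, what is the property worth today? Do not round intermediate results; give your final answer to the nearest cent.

D_1 = 203184.00000
D_2 = 248697.21600
D_3 = 304405.39238
D_4 = 372592.20028
D_5 = 456052.85314
Terminal value at year 5: TV = D_5×(1+g_2)/(r−g_2) = 482503.91862/0.06 = 8041731.97704
P_0 = D_1/(1+r)^1 + D_2/(1+r)^2 + D_3/(1+r)^3 + D_4/(1+r)^4 + D_5/(1+r)^5 + TV/(1+r)^5
    = 181738.81932 + 198969.87017 + 217834.63424 + 238488.00744 + 261099.57165 + 4604055.78009 = 5702186.68291

€5702186.68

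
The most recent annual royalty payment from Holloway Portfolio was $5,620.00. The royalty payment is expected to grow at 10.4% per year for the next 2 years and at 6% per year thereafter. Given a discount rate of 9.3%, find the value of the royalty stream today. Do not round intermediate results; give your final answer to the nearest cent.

$195583.29

D_1 = 6204.48000
D_2 = 6849.74592
Terminal value at year 2: TV = D_2×(1+g_2)/(r−g_2) = 7260.73068/0.033 = 220022.14167
P_0 = D_1/(1+r)^1 + D_2/(1+r)^2 + TV/(1+r)^2
    = 5676.55993 + 5733.68908 + 184173.04302 = 195583.29202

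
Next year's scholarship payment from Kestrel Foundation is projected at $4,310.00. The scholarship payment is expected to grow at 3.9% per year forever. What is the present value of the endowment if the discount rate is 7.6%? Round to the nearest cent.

$116486.49

Growing perpetuity: P = D₁ / (r − g) = $4,310.0000 / (0.076 − 0.039) = $116,486.49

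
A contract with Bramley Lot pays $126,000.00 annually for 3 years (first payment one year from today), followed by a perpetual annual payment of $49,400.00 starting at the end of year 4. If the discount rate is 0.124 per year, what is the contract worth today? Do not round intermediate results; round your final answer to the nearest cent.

$581110.11

PV of 3-year annuity: $126,000.00 × [1 − (1+0.124)^−3] / 0.124 = 300562.65445
Perpetuity value at year 3: $49,400.00 / 0.124 = 398387.09677
PV of perpetuity: 398387.09677 / (1+0.124)^3 = 280547.45289
Total PV = 300562.65445 + 280547.45289 = 581110.10734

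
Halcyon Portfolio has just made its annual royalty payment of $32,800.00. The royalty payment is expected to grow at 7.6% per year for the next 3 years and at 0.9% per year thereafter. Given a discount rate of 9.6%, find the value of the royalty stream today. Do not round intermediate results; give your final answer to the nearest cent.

D_1 = 35292.80000
D_2 = 37975.05280
D_3 = 40861.15681
Terminal value at year 3: TV = D_3×(1+g_2)/(r−g_2) = 41228.90722/0.087 = 473895.48533
P_0 = D_1/(1+r)^1 + D_2/(1+r)^2 + D_3/(1+r)^3 + TV/(1+r)^3
    = 32201.45985 + 31613.84197 + 31036.94705 + 359957.23644 = 454809.48532

$454809.49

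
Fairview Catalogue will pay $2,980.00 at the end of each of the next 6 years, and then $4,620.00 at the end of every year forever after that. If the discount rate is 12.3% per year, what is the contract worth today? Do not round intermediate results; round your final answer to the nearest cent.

$30875.17

PV of 6-year annuity: $2,980.00 × [1 − (1+0.123)^−6] / 0.123 = 12148.59684
Perpetuity value at year 6: $4,620.00 / 0.123 = 37560.97561
PV of perpetuity: 37560.97561 / (1+0.123)^6 = 18726.57380
Total PV = 12148.59684 + 18726.57380 = 30875.17064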